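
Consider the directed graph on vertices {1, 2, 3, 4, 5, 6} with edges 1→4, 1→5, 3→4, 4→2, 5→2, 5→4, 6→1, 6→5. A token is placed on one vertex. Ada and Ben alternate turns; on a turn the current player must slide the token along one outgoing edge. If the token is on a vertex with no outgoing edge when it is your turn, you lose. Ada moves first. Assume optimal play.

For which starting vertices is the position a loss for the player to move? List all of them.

1, 2, 3

Classify positions by backward induction: terminal positions (no move available) are L. From any other position, the mover wins iff some move reaches an L.
Every edge goes from a vertex to one that appears earlier in the order 2, 4, 5, 1, 6, 3, so processing vertices in that order labels each vertex after all of its successors.
2: no outgoing edge → L
4: can move to 2, which is L ⇒ W
5: can move to 2, which is L ⇒ W
1: moves to 5(W), 4(W); every one is W ⇒ L
6: can move to 1, which is L ⇒ W
3: the only move is to 4(W), a W ⇒ L
The losing starting vertices are exactly the entries labelled L in this table (3 of them).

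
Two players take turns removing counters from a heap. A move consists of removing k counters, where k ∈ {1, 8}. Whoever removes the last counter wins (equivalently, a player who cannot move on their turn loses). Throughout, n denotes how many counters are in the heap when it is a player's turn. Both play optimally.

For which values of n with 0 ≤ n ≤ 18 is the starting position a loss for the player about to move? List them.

Compute win/loss labels from the base case upward. A position with no move is L. Any other position is W if it can reach an L in one move, else L.
n=0: no move → L
n=1: →0(L), so W
n=2: →1(W) only, which is W, so L
n=3: →2(L), so W
n=4: →3(W) only, which is W, so L
n=5: →4(L), so W
n=6: →5(W) only, which is W, so L
n=7: →6(L), so W
n=8: →0(L), so W
n=9: →8(W), 1(W) — all W, so L
n=10: →9(L), so W
n=11: →10(W), 3(W) — all W, so L
n=12: →11(L), so W
n=13: →12(W), 5(W) — all W, so L
n=14: →13(L), so W
n=15: →14(W), 7(W) — all W, so L
n=16: →15(L), so W
n=17: →9(L), so W
n=18: →17(W), 10(W) — all W, so L
Reading off the rows marked L gives the requested list; there are 9 such values of n.

0, 2, 4, 6, 9, 11, 13, 15, 18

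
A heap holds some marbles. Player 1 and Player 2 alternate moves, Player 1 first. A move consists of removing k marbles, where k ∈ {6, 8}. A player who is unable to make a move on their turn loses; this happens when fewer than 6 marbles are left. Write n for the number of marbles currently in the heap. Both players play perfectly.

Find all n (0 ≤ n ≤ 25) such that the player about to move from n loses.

0, 1, 2, 3, 4, 5, 14, 15, 16, 17, 18, 19

Label each position W (a win for the player to move) or L (a loss). A position with no legal move is L; any other position is W exactly when some move reaches an L, and L when every move reaches a W.
n=0: no move → L
n=1: no move → L
n=2: no move → L
n=3: no move → L
n=4: no move → L
n=5: no move → L
n=6: W (go to 0, an L position)
n=7: W (go to 1, an L position)
n=8: W (go to 2, an L position)
n=9: W (go to 3, an L position)
n=10: W (go to 4, an L position)
n=11: W (go to 5, an L position)
n=12: W (go to 4, an L position)
n=13: W (go to 5, an L position)
n=14: L (options 8(W), 6(W) are all W)
n=15: L (options 9(W), 7(W) are all W)
n=16: L (options 10(W), 8(W) are all W)
n=17: L (options 11(W), 9(W) are all W)
n=18: L (options 12(W), 10(W) are all W)
n=19: L (options 13(W), 11(W) are all W)
n=20: W (go to 14, an L position)
n=21: W (go to 15, an L position)
n=22: W (go to 16, an L position)
n=23: W (go to 17, an L position)
n=24: W (go to 18, an L position)
n=25: W (go to 19, an L position)
The losing starting values of n are exactly the entries labelled L in this table (12 of them).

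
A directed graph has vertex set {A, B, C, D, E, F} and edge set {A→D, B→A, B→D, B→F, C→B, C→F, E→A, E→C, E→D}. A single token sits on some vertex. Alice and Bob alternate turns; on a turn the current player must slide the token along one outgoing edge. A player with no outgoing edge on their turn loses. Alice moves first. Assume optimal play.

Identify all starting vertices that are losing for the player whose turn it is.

Build the W/L table. Terminal = L. A non-terminal position is W if it has a move to some L; otherwise it is L.
Every edge goes from a vertex to one that appears earlier in the order D, F, A, B, C, E, so processing vertices in that order labels each vertex after all of its successors.
D: no outgoing edge → L
F: no outgoing edge → L
A: →D(L), so W
B: →F(L), so W
C: →F(L), so W
E: →D(L), so W
The losing starting vertices are exactly the entries labelled L in this table (2 of them).

D, F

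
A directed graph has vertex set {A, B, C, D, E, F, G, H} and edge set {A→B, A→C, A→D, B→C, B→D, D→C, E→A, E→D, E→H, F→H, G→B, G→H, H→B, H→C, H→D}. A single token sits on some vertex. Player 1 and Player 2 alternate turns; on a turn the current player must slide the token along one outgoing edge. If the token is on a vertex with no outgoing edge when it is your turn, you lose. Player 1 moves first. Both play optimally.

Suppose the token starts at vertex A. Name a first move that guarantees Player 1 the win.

Move to C.

Label each position W (a win for the player to move) or L (a loss). A position with no legal move is L; any other position is W exactly when some move reaches an L, and L when every move reaches a W.
Every edge goes from a vertex to one that appears earlier in the order C, D, B, A, H, E, G, F, so processing vertices in that order labels each vertex after all of its successors.
C: no outgoing edge → L
D: reaches L-position C → W
B: reaches L-position C → W
A: reaches L-position C → W
H: reaches L-position C → W
E: only reaches H(W), A(W), D(W), all W → L
G: only reaches H(W), B(W), all W → L
F: only reaches H(W), which is W → L
From A, the L positions reachable in one move are: C.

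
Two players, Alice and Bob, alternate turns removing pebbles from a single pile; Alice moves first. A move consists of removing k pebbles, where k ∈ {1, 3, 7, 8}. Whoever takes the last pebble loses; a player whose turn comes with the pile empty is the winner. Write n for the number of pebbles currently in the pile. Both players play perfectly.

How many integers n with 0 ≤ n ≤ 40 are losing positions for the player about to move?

Label each position W (a win for the player to move) or L (a loss). A position with no legal move is W; any other position is W exactly when some move reaches an L, and L when every move reaches a W.
n=0: no move; the opponent has just taken the last pebble and therefore loses → W
n=1: →0(W) only, which is W, so L
n=2: →1(L), so W
n=3: →2(W), 0(W) — all W, so L
n=4: →3(L), so W
n=5: →4(W), 2(W) — all W, so L
n=6: →5(L), so W
n=7: →6(W), 4(W), 0(W) — all W, so L
n=8: →7(L), so W
n=9: →1(L), so W
n=10: →7(L), so W
n=11: →3(L), so W
n=12: →5(L), so W
n=13: →5(L), so W
n=14: →7(L), so W
n=15: →7(L), so W
n=16: →15(W), 13(W), 9(W), 8(W) — all W, so L
n=17: →16(L), so W
n=18: →17(W), 15(W), 11(W), 10(W) — all W, so L
n=19: →18(L), so W
n=20: →19(W), 17(W), 13(W), 12(W) — all W, so L
n=21: →20(L), so W
n=22: →21(W), 19(W), 15(W), 14(W) — all W, so L
n=23: →22(L), so W
n=24: →16(L), so W
n=25: →22(L), so W
n=26: →18(L), so W
n=27: →20(L), so W
n=28: →20(L), so W
n=29: →22(L), so W
n=30: →22(L), so W
n=31: →30(W), 28(W), 24(W), 23(W) — all W, so L
n=32: →31(L), so W
n=33: →32(W), 30(W), 26(W), 25(W) — all W, so L
n=34: →33(L), so W
n=35: →34(W), 32(W), 28(W), 27(W) — all W, so L
n=36: →35(L), so W
n=37: →36(W), 34(W), 30(W), 29(W) — all W, so L
n=38: →37(L), so W
n=39: →31(L), so W
n=40: →37(L), so W
L entries with 0 ≤ n ≤ 40: n = 1, 3, 5, 7, 16, 18, 20, 22, 31, 33, 35, 37; that makes 12.

12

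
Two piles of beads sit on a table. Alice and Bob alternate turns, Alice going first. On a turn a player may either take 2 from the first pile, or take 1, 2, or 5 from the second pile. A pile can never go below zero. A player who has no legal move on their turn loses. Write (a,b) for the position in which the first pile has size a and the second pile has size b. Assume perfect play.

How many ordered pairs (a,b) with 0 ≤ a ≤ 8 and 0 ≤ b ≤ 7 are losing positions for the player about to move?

27

Build the W/L table. Terminal = L. A non-terminal position is W if it has a move to some L; otherwise it is L.
Every move lowers a or b (never raises either), so fill the grid row by row in increasing a, and left to right within a row: each cell's successors are then already labelled.
      b=0  b=1  b=2  b=3  b=4  b=5  b=6  b=7
a=0:    L    W    W    L    W    W    L    W
a=1:    L    W    W    L    W    W    L    W
a=2:    W    L    W    W    L    W    W    L
a=3:    W    L    W    W    L    W    W    L
a=4:    L    W    W    L    W    W    L    W
a=5:    L    W    W    L    W    W    L    W
a=6:    W    L    W    W    L    W    W    L
a=7:    W    L    W    W    L    W    W    L
a=8:    L    W    W    L    W    W    L    W
Cells with no legal move (terminal, hence L): (0,0), (1,0).
The remaining L cells, each justified by listing all of its moves:
(0,3): moves to (0,2)(W), (0,1)(W); every one is W ⇒ L
(0,6): moves to (0,5)(W), (0,4)(W), (0,1)(W); every one is W ⇒ L
(1,3): moves to (1,2)(W), (1,1)(W); every one is W ⇒ L
(1,6): moves to (1,5)(W), (1,4)(W), (1,1)(W); every one is W ⇒ L
(2,1): moves to (0,1)(W), (2,0)(W); every one is W ⇒ L
(2,4): moves to (0,4)(W), (2,3)(W), (2,2)(W); every one is W ⇒ L
(2,7): moves to (0,7)(W), (2,6)(W), (2,5)(W), (2,2)(W); every one is W ⇒ L
(3,1): moves to (1,1)(W), (3,0)(W); every one is W ⇒ L
(3,4): moves to (1,4)(W), (3,3)(W), (3,2)(W); every one is W ⇒ L
(3,7): moves to (1,7)(W), (3,6)(W), (3,5)(W), (3,2)(W); every one is W ⇒ L
(4,0): the only move is to (2,0)(W), a W ⇒ L
(4,3): moves to (2,3)(W), (4,2)(W), (4,1)(W); every one is W ⇒ L
(4,6): moves to (2,6)(W), (4,5)(W), (4,4)(W), (4,1)(W); every one is W ⇒ L
(5,0): the only move is to (3,0)(W), a W ⇒ L
(5,3): moves to (3,3)(W), (5,2)(W), (5,1)(W); every one is W ⇒ L
(5,6): moves to (3,6)(W), (5,5)(W), (5,4)(W), (5,1)(W); every one is W ⇒ L
(6,1): moves to (4,1)(W), (6,0)(W); every one is W ⇒ L
(6,4): moves to (4,4)(W), (6,3)(W), (6,2)(W); every one is W ⇒ L
(6,7): moves to (4,7)(W), (6,6)(W), (6,5)(W), (6,2)(W); every one is W ⇒ L
(7,1): moves to (5,1)(W), (7,0)(W); every one is W ⇒ L
(7,4): moves to (5,4)(W), (7,3)(W), (7,2)(W); every one is W ⇒ L
(7,7): moves to (5,7)(W), (7,6)(W), (7,5)(W), (7,2)(W); every one is W ⇒ L
(8,0): the only move is to (6,0)(W), a W ⇒ L
(8,3): moves to (6,3)(W), (8,2)(W), (8,1)(W); every one is W ⇒ L
(8,6): moves to (6,6)(W), (8,5)(W), (8,4)(W), (8,1)(W); every one is W ⇒ L
Every other cell has at least one move into one of the L cells above, so it is W.
L cells per row: a=0: 3, a=1: 3, a=2: 3, a=3: 3, a=4: 3, a=5: 3, a=6: 3, a=7: 3, a=8: 3; total 27.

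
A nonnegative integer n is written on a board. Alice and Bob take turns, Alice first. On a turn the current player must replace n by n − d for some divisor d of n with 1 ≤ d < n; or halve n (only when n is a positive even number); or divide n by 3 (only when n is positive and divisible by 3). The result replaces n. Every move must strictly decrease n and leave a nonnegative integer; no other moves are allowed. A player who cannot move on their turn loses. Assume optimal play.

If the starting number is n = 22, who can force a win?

Alice wins.

Classify positions by backward induction: terminal positions (no move available) are L. From any other position, the mover wins iff some move reaches an L.
n=0: no move → L
n=1: no move → L
n=2: reaches L-position 1 → W
n=3: reaches L-position 1 → W
n=4: only reaches 2(W), 3(W), all W → L
n=5: reaches L-position 4 → W
n=6: reaches L-position 4 → W
n=7: only reaches 6(W), which is W → L
n=8: reaches L-position 4 → W
n=9: only reaches 3(W), 6(W), 8(W), all W → L
n=10: reaches L-position 9 → W
n=11: only reaches 10(W), which is W → L
n=12: reaches L-position 4 → W
n=13: only reaches 12(W), which is W → L
n=14: reaches L-position 7 → W
n=15: only reaches 5(W), 10(W), 12(W), 14(W), all W → L
n=16: reaches L-position 15 → W
n=17: only reaches 16(W), which is W → L
n=18: reaches L-position 9 → W
n=19: only reaches 18(W), which is W → L
n=20: reaches L-position 15 → W
n=21: reaches L-position 7 → W
n=22: reaches L-position 11 → W
The starting position 22 is W: Alice should move to 11, handing over an L position.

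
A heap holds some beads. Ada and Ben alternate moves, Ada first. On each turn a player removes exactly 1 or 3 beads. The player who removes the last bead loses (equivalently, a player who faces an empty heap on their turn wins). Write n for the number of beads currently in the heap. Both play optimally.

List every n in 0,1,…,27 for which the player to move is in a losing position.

1, 3, 5, 7, 9, 11, 13, 15, 17, 19, 21, 23, 25, 27

Compute win/loss labels from the base case upward. A position with no move is W. Any other position is W if it can reach an L in one move, else L.
n=0: no move; the opponent has just taken the last bead and therefore loses → W
n=1: only reaches 0(W), which is W → L
n=2: reaches L-position 1 → W
n=3: only reaches 2(W), 0(W), all W → L
n=4: reaches L-position 3 → W
n=5: only reaches 4(W), 2(W), all W → L
n=6: reaches L-position 5 → W
n=7: only reaches 6(W), 4(W), all W → L
n=8: reaches L-position 7 → W
n=9: only reaches 8(W), 6(W), all W → L
n=10: reaches L-position 9 → W
n=11: only reaches 10(W), 8(W), all W → L
n=12: reaches L-position 11 → W
n=13: only reaches 12(W), 10(W), all W → L
n=14: reaches L-position 13 → W
n=15: only reaches 14(W), 12(W), all W → L
n=16: reaches L-position 15 → W
n=17: only reaches 16(W), 14(W), all W → L
n=18: reaches L-position 17 → W
n=19: only reaches 18(W), 16(W), all W → L
n=20: reaches L-position 19 → W
n=21: only reaches 20(W), 18(W), all W → L
n=22: reaches L-position 21 → W
n=23: only reaches 22(W), 20(W), all W → L
n=24: reaches L-position 23 → W
n=25: only reaches 24(W), 22(W), all W → L
n=26: reaches L-position 25 → W
n=27: only reaches 26(W), 24(W), all W → L
Reading off the rows marked L gives the requested list; there are 14 such values of n.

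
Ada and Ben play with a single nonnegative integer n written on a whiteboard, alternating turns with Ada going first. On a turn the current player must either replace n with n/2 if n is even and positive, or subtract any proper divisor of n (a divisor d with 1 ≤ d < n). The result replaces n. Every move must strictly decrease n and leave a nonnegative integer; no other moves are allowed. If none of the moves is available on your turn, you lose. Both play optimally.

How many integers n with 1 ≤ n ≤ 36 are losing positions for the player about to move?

Positions with no move are L. A position that does have a move is losing for the player to move precisely when every available move leads to a winning position for the opponent. Fill in the labels:
n=0: no move → L
n=1: no move → L
n=2: W (go to 1, an L position)
n=3: L (sole option 2(W) is W)
n=4: W (go to 3, an L position)
n=5: L (sole option 4(W) is W)
n=6: W (go to 3, an L position)
n=7: L (sole option 6(W) is W)
n=8: W (go to 7, an L position)
n=9: L (options 6(W), 8(W) are all W)
n=10: W (go to 5, an L position)
n=11: L (sole option 10(W) is W)
n=12: W (go to 9, an L position)
n=13: L (sole option 12(W) is W)
n=14: W (go to 7, an L position)
n=15: L (options 10(W), 12(W), 14(W) are all W)
n=16: W (go to 15, an L position)
n=17: L (sole option 16(W) is W)
n=18: W (go to 9, an L position)
n=19: L (sole option 18(W) is W)
n=20: W (go to 15, an L position)
n=21: L (options 14(W), 18(W), 20(W) are all W)
n=22: W (go to 11, an L position)
n=23: L (sole option 22(W) is W)
n=24: W (go to 21, an L position)
n=25: L (options 20(W), 24(W) are all W)
n=26: W (go to 13, an L position)
n=27: L (options 18(W), 24(W), 26(W) are all W)
n=28: W (go to 21, an L position)
n=29: L (sole option 28(W) is W)
n=30: W (go to 15, an L position)
n=31: L (sole option 30(W) is W)
n=32: W (go to 31, an L position)
n=33: L (options 22(W), 30(W), 32(W) are all W)
n=34: W (go to 17, an L position)
n=35: L (options 28(W), 30(W), 34(W) are all W)
n=36: W (go to 27, an L position)
L entries with 1 ≤ n ≤ 36 (n=0 is outside the asked range and is not counted): n = 1, 3, 5, 7, 9, 11, 13, 15, 17, 19, 21, 23, 25, 27, 29, 31, 33, 35; that makes 18.

18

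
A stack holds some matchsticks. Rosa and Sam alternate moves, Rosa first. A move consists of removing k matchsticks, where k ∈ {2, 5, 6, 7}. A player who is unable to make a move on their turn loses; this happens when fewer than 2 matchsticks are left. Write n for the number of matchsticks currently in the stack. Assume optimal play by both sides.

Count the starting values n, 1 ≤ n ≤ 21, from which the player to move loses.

Build the W/L table. Terminal = L. A non-terminal position is W if it has a move to some L; otherwise it is L.
n=0: no move → L
n=1: no move → L
n=2: →0(L), so W
n=3: →1(L), so W
n=4: →2(W) only, which is W, so L
n=5: →0(L), so W
n=6: →4(L), so W
n=7: →1(L), so W
n=8: →1(L), so W
n=9: →4(L), so W
n=10: →4(L), so W
n=11: →4(L), so W
n=12: →10(W), 7(W), 6(W), 5(W) — all W, so L
n=13: →11(W), 8(W), 7(W), 6(W) — all W, so L
n=14: →12(L), so W
n=15: →13(L), so W
n=16: →14(W), 11(W), 10(W), 9(W) — all W, so L
n=17: →12(L), so W
n=18: →16(L), so W
n=19: →13(L), so W
n=20: →13(L), so W
n=21: →16(L), so W
L entries with 1 ≤ n ≤ 21 (n=0 is outside the asked range and is not counted): n = 1, 4, 12, 13, 16; that makes 5.

5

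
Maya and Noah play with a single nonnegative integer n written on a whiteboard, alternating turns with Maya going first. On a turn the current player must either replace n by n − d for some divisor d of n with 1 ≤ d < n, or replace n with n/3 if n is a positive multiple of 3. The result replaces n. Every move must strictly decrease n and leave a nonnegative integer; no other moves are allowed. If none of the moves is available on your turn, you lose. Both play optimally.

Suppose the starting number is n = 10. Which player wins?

Maya wins.

Compute win/loss labels from the base case upward. A position with no move is L. Any other position is W if it can reach an L in one move, else L.
n=0: no move → L
n=1: no move → L
n=2: W (go to 1, an L position)
n=3: W (go to 1, an L position)
n=4: L (options 2(W), 3(W) are all W)
n=5: W (go to 4, an L position)
n=6: W (go to 4, an L position)
n=7: L (sole option 6(W) is W)
n=8: W (go to 4, an L position)
n=9: L (options 3(W), 6(W), 8(W) are all W)
n=10: W (go to 9, an L position)
From 10 Maya can move to 9, reaching an L position.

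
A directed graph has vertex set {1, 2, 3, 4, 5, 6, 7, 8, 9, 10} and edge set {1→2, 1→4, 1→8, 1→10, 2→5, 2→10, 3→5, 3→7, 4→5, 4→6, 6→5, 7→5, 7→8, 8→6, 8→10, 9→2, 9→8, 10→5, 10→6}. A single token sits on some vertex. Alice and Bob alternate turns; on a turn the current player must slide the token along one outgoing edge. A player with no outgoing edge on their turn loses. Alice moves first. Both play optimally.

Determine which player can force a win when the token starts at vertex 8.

Bob wins.

Work bottom-up. With no move the player to move loses. Otherwise the position is W if at least one move leads to an L position for the opponent, and L if every move leads to a W.
Every edge goes from a vertex to one that appears earlier in the order 5, 6, 10, 8, 4, 2, 7, 3, 9, 1, so processing vertices in that order labels each vertex after all of its successors.
5: no outgoing edge → L
6: →5(L), so W
10: →5(L), so W
8: →10(W), 6(W) — all W, so L
4: →5(L), so W
2: →5(L), so W
7: →8(L), so W
3: →5(L), so W
9: →8(L), so W
1: →8(L), so W
Every move from 8 reaches a W position, so the mover loses.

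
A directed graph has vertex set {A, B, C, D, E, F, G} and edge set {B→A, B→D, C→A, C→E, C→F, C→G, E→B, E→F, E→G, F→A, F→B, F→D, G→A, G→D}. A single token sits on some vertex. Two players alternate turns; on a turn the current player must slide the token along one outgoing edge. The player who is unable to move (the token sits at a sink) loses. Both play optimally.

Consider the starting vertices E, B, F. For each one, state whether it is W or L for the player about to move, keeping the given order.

Classify positions by backward induction: terminal positions (no move available) are L. From any other position, the mover wins iff some move reaches an L.
Every edge goes from a vertex to one that appears earlier in the order A, D, B, F, G, E, C, so processing vertices in that order labels each vertex after all of its successors.
A: no outgoing edge → L
D: no outgoing edge → L
B: reaches L-position D → W
F: reaches L-position D → W
G: reaches L-position D → W
E: only reaches G(W), F(W), B(W), all W → L
C: reaches L-position E → W

E: L, B: W, F: W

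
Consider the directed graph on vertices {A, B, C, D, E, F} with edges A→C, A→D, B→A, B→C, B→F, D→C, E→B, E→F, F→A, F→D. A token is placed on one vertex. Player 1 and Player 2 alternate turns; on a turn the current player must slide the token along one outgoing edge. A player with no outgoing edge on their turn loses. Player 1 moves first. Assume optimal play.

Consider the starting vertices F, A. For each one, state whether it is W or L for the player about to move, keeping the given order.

Classify positions by backward induction: terminal positions (no move available) are L. From any other position, the mover wins iff some move reaches an L.
Every edge goes from a vertex to one that appears earlier in the order C, D, A, F, B, E, so processing vertices in that order labels each vertex after all of its successors.
C: no outgoing edge → L
D: →C(L), so W
A: →C(L), so W
F: →A(W), D(W) — all W, so L
B: →F(L), so W
E: →F(L), so W

F: L, A: W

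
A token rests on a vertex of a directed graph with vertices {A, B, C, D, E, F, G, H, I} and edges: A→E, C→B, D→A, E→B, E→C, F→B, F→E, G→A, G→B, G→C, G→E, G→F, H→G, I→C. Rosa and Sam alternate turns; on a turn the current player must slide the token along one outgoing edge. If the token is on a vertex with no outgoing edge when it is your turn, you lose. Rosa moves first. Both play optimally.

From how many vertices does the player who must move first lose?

Work bottom-up. With no move the player to move loses. Otherwise the position is W if at least one move leads to an L position for the opponent, and L if every move leads to a W.
Every edge goes from a vertex to one that appears earlier in the order B, C, E, F, A, G, I, D, H, so processing vertices in that order labels each vertex after all of its successors.
B: no outgoing edge → L
C: reaches L-position B → W
E: reaches L-position B → W
F: reaches L-position B → W
A: only reaches E(W), which is W → L
G: reaches L-position A → W
I: only reaches C(W), which is W → L
D: reaches L-position A → W
H: only reaches G(W), which is W → L
The L vertices are A, B, H, I; that is 4 in all.

4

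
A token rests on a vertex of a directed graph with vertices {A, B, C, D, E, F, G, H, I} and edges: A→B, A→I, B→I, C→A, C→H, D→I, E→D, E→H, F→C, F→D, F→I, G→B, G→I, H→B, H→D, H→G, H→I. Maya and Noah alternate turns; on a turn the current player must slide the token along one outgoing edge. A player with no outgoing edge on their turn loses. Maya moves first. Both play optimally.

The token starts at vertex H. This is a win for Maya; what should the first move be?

Move to I.

Use the standard recursion: the mover loses at a terminal position; elsewhere, the mover wins exactly when some move hands the opponent an L position.
Every edge goes from a vertex to one that appears earlier in the order I, B, G, A, D, H, C, E, F, so processing vertices in that order labels each vertex after all of its successors.
I: no outgoing edge → L
B: →I(L), so W
G: →I(L), so W
A: →I(L), so W
D: →I(L), so W
H: →I(L), so W
C: →H(W), A(W) — all W, so L
E: →H(W), D(W) — all W, so L
F: →C(L), so W
From H, the L positions reachable in one move are: I.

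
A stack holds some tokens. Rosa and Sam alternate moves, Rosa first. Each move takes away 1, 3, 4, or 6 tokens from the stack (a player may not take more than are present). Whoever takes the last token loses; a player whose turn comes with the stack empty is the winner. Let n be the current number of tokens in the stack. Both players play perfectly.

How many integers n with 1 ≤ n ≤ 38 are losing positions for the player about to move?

12

Build the W/L table. Terminal = W. A non-terminal position is W if it has a move to some L; otherwise it is L.
n=0: no move; the opponent has just taken the last token and therefore loses → W
n=1: only reaches 0(W), which is W → L
n=2: reaches L-position 1 → W
n=3: only reaches 2(W), 0(W), all W → L
n=4: reaches L-position 3 → W
n=5: reaches L-position 1 → W
n=6: reaches L-position 3 → W
n=7: reaches L-position 3 → W
n=8: only reaches 7(W), 5(W), 4(W), 2(W), all W → L
n=9: reaches L-position 8 → W
n=10: only reaches 9(W), 7(W), 6(W), 4(W), all W → L
n=11: reaches L-position 10 → W
n=12: reaches L-position 8 → W
n=13: reaches L-position 10 → W
n=14: reaches L-position 10 → W
n=15: only reaches 14(W), 12(W), 11(W), 9(W), all W → L
n=16: reaches L-position 15 → W
n=17: only reaches 16(W), 14(W), 13(W), 11(W), all W → L
n=18: reaches L-position 17 → W
n=19: reaches L-position 15 → W
n=20: reaches L-position 17 → W
n=21: reaches L-position 17 → W
n=22: only reaches 21(W), 19(W), 18(W), 16(W), all W → L
n=23: reaches L-position 22 → W
n=24: only reaches 23(W), 21(W), 20(W), 18(W), all W → L
n=25: reaches L-position 24 → W
n=26: reaches L-position 22 → W
n=27: reaches L-position 24 → W
n=28: reaches L-position 24 → W
n=29: only reaches 28(W), 26(W), 25(W), 23(W), all W → L
n=30: reaches L-position 29 → W
n=31: only reaches 30(W), 28(W), 27(W), 25(W), all W → L
n=32: reaches L-position 31 → W
n=33: reaches L-position 29 → W
n=34: reaches L-position 31 → W
n=35: reaches L-position 31 → W
n=36: only reaches 35(W), 33(W), 32(W), 30(W), all W → L
n=37: reaches L-position 36 → W
n=38: only reaches 37(W), 35(W), 34(W), 32(W), all W → L
L entries with 1 ≤ n ≤ 38 (the range starts at n=1): n = 1, 3, 8, 10, 15, 17, 22, 24, 29, 31, 36, 38; that makes 12.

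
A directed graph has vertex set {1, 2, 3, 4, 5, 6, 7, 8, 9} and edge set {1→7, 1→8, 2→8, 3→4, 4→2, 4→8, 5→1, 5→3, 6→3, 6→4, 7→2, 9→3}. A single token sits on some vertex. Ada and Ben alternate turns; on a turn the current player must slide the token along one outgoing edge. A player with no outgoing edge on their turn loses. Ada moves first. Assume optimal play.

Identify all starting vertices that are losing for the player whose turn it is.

3, 7, 8

Classify positions by backward induction: terminal positions (no move available) are L. From any other position, the mover wins iff some move reaches an L.
Every edge goes from a vertex to one that appears earlier in the order 8, 2, 4, 3, 7, 1, 6, 9, 5, so processing vertices in that order labels each vertex after all of its successors.
8: no outgoing edge → L
2: →8(L), so W
4: →8(L), so W
3: →4(W) only, which is W, so L
7: →2(W) only, which is W, so L
1: →7(L), so W
6: →3(L), so W
9: →3(L), so W
5: →3(L), so W
The losing starting vertices are exactly the entries labelled L in this table (3 of them).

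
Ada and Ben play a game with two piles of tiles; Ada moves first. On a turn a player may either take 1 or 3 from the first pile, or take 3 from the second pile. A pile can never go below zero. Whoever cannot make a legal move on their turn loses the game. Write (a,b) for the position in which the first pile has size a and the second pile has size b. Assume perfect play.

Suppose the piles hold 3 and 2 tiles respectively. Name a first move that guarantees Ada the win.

Move to (2,2).

Build the W/L table. Terminal = L. A non-terminal position is W if it has a move to some L; otherwise it is L.
No move ever increases a pile, so every position that can arise here has a ≤ 3 and b ≤ 2; it is enough to label the cells with 0 ≤ a ≤ 3 and 0 ≤ b ≤ 2.
Every move lowers a or b (never raises either), so fill the grid row by row in increasing a, and left to right within a row: each cell's successors are then already labelled.
      b=0  b=1  b=2
a=0:    L    L    L
a=1:    W    W    W
a=2:    L    L    L
a=3:    W    W    W
Cells with no legal move (terminal, hence L): (0,0), (0,1), (0,2).
The remaining L cells, each justified by listing all of its moves:
(2,0): only reaches (1,0)(W), which is W → L
(2,1): only reaches (1,1)(W), which is W → L
(2,2): only reaches (1,2)(W), which is W → L
Every other cell has at least one move into one of the L cells above, so it is W.
From (3,2), the L positions reachable in one move are: (2,2), (0,2). Any move reaching one of these is winning.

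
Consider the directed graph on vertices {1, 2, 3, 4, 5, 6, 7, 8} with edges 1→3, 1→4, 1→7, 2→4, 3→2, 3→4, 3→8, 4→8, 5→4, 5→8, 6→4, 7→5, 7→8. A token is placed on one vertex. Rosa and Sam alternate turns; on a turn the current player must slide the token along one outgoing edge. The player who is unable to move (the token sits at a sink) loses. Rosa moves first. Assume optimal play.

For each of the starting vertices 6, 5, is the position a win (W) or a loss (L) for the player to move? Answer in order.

Use the standard recursion: the mover loses at a terminal position; elsewhere, the mover wins exactly when some move hands the opponent an L position.
Every edge goes from a vertex to one that appears earlier in the order 8, 4, 5, 2, 3, 7, 1, 6, so processing vertices in that order labels each vertex after all of its successors.
8: no outgoing edge → L
4: →8(L), so W
5: →8(L), so W
2: →4(W) only, which is W, so L
3: →2(L), so W
7: →8(L), so W
1: →7(W), 3(W), 4(W) — all W, so L
6: →4(W) only, which is W, so L

6: L, 5: W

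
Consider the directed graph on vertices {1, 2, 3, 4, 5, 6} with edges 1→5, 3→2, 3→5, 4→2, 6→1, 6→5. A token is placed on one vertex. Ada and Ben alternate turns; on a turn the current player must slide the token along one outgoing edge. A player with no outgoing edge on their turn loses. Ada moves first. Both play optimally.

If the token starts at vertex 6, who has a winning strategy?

Use the standard recursion: the mover loses at a terminal position; elsewhere, the mover wins exactly when some move hands the opponent an L position.
Every edge goes from a vertex to one that appears earlier in the order 2, 5, 4, 1, 3, 6, so processing vertices in that order labels each vertex after all of its successors.
2: no outgoing edge → L
5: no outgoing edge → L
4: reaches L-position 2 → W
1: reaches L-position 5 → W
3: reaches L-position 5 → W
6: reaches L-position 5 → W
From 6 Ada can move to 5, reaching an L position.

Ada wins.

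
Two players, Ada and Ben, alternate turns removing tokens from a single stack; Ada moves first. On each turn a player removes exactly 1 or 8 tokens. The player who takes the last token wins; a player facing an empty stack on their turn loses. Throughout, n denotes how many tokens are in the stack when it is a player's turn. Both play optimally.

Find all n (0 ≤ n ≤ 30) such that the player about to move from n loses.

Use the standard recursion: the mover loses at a terminal position; elsewhere, the mover wins exactly when some move hands the opponent an L position.
n=0: no move → L
n=1: reaches L-position 0 → W
n=2: only reaches 1(W), which is W → L
n=3: reaches L-position 2 → W
n=4: only reaches 3(W), which is W → L
n=5: reaches L-position 4 → W
n=6: only reaches 5(W), which is W → L
n=7: reaches L-position 6 → W
n=8: reaches L-position 0 → W
n=9: only reaches 8(W), 1(W), all W → L
n=10: reaches L-position 9 → W
n=11: only reaches 10(W), 3(W), all W → L
n=12: reaches L-position 11 → W
n=13: only reaches 12(W), 5(W), all W → L
n=14: reaches L-position 13 → W
n=15: only reaches 14(W), 7(W), all W → L
n=16: reaches L-position 15 → W
n=17: reaches L-position 9 → W
n=18: only reaches 17(W), 10(W), all W → L
n=19: reaches L-position 18 → W
n=20: only reaches 19(W), 12(W), all W → L
n=21: reaches L-position 20 → W
n=22: only reaches 21(W), 14(W), all W → L
n=23: reaches L-position 22 → W
n=24: only reaches 23(W), 16(W), all W → L
n=25: reaches L-position 24 → W
n=26: reaches L-position 18 → W
n=27: only reaches 26(W), 19(W), all W → L
n=28: reaches L-position 27 → W
n=29: only reaches 28(W), 21(W), all W → L
n=30: reaches L-position 29 → W
The losing starting values of n are exactly the entries labelled L in this table (14 of them).

0, 2, 4, 6, 9, 11, 13, 15, 18, 20, 22, 24, 27, 29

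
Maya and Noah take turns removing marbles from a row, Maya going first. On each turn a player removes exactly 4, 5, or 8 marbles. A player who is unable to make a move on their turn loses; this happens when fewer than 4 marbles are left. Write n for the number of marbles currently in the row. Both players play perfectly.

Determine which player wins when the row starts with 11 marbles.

Maya wins.

Label each position W (a win for the player to move) or L (a loss). A position with no legal move is L; any other position is W exactly when some move reaches an L, and L when every move reaches a W.
n=0: no move → L
n=1: no move → L
n=2: no move → L
n=3: no move → L
n=4: reaches L-position 0 → W
n=5: reaches L-position 1 → W
n=6: reaches L-position 2 → W
n=7: reaches L-position 3 → W
n=8: reaches L-position 3 → W
n=9: reaches L-position 1 → W
n=10: reaches L-position 2 → W
n=11: reaches L-position 3 → W
The starting position 11 is W: Maya should remove 8, leaving 3, handing over an L position.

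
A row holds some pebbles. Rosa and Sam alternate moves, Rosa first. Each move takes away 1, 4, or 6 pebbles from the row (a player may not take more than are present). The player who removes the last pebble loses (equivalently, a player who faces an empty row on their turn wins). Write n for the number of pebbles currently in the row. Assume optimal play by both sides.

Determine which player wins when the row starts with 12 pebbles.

Use the standard recursion: the mover wins at a terminal position; elsewhere, the mover wins exactly when some move hands the opponent an L position.
n=0: no move; the opponent has just taken the last pebble and therefore loses → W
n=1: L (sole option 0(W) is W)
n=2: W (go to 1, an L position)
n=3: L (sole option 2(W) is W)
n=4: W (go to 3, an L position)
n=5: W (go to 1, an L position)
n=6: L (options 5(W), 2(W), 0(W) are all W)
n=7: W (go to 6, an L position)
n=8: L (options 7(W), 4(W), 2(W) are all W)
n=9: W (go to 8, an L position)
n=10: W (go to 6, an L position)
n=11: L (options 10(W), 7(W), 5(W) are all W)
n=12: W (go to 11, an L position)
From 12 Rosa can remove 1, leaving 11, reaching an L position.

Rosa wins.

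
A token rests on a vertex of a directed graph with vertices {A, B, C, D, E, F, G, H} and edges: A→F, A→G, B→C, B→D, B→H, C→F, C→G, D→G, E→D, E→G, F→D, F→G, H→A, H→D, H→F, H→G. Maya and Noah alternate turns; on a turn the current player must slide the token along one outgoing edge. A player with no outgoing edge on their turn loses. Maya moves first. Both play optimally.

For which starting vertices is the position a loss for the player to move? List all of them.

Positions with no move are L. A position that does have a move is losing for the player to move precisely when every available move leads to a winning position for the opponent. Fill in the labels:
Every edge goes from a vertex to one that appears earlier in the order G, D, F, A, E, H, C, B, so processing vertices in that order labels each vertex after all of its successors.
G: no outgoing edge → L
D: W (go to G, an L position)
F: W (go to G, an L position)
A: W (go to G, an L position)
E: W (go to G, an L position)
H: W (go to G, an L position)
C: W (go to G, an L position)
B: L (options C(W), H(W), D(W) are all W)
Reading off the rows marked L gives the requested list; there are 2 such vertices.

B, G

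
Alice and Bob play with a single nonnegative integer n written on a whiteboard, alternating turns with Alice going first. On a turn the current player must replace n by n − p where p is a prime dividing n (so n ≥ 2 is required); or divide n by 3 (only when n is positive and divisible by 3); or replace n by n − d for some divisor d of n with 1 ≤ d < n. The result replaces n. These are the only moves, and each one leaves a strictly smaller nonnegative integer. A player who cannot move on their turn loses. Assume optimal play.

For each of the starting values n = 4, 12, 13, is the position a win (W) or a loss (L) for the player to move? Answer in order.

Positions with no move are L. A position that does have a move is losing for the player to move precisely when every available move leads to a winning position for the opponent. Fill in the labels:
n=0: no move → L
n=1: no move → L
n=2: reaches L-position 0 → W
n=3: reaches L-position 0 → W
n=4: only reaches 2(W), 3(W), all W → L
n=5: reaches L-position 0 → W
n=6: reaches L-position 4 → W
n=7: reaches L-position 0 → W
n=8: reaches L-position 4 → W
n=9: only reaches 3(W), 6(W), 8(W), all W → L
n=10: reaches L-position 9 → W
n=11: reaches L-position 0 → W
n=12: reaches L-position 4 → W
n=13: reaches L-position 0 → W

4: L, 12: W, 13: W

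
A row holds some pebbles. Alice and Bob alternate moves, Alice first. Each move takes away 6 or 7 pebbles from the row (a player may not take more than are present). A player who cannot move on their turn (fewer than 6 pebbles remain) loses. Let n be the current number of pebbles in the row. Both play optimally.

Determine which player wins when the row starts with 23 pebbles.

Compute win/loss labels from the base case upward. A position with no move is L. Any other position is W if it can reach an L in one move, else L.
n=0: no move → L
n=1: no move → L
n=2: no move → L
n=3: no move → L
n=4: no move → L
n=5: no move → L
n=6: →0(L), so W
n=7: →1(L), so W
n=8: →2(L), so W
n=9: →3(L), so W
n=10: →4(L), so W
n=11: →5(L), so W
n=12: →5(L), so W
n=13: →7(W), 6(W) — all W, so L
n=14: →8(W), 7(W) — all W, so L
n=15: →9(W), 8(W) — all W, so L
n=16: →10(W), 9(W) — all W, so L
n=17: →11(W), 10(W) — all W, so L
n=18: →12(W), 11(W) — all W, so L
n=19: →13(L), so W
n=20: →14(L), so W
n=21: →15(L), so W
n=22: →16(L), so W
n=23: →17(L), so W
The starting position 23 is W: Alice should remove 6, leaving 17, handing over an L position.

Alice wins.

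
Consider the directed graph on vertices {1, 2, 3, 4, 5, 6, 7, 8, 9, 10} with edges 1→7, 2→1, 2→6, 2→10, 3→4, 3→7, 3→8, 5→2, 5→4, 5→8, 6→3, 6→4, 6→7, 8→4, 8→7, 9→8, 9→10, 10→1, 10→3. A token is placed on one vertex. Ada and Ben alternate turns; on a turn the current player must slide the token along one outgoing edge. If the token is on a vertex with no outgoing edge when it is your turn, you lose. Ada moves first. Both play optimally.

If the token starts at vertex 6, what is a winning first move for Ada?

Use the standard recursion: the mover loses at a terminal position; elsewhere, the mover wins exactly when some move hands the opponent an L position.
Every edge goes from a vertex to one that appears earlier in the order 4, 7, 8, 3, 6, 1, 10, 2, 9, 5, so processing vertices in that order labels each vertex after all of its successors.
4: no outgoing edge → L
7: no outgoing edge → L
8: can move to 7, which is L ⇒ W
3: can move to 7, which is L ⇒ W
6: can move to 7, which is L ⇒ W
1: can move to 7, which is L ⇒ W
10: moves to 1(W), 3(W); every one is W ⇒ L
2: can move to 10, which is L ⇒ W
9: can move to 10, which is L ⇒ W
5: can move to 4, which is L ⇒ W
From 6, the L positions reachable in one move are: 7, 4. Any move reaching one of these is winning.

Move to 7.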